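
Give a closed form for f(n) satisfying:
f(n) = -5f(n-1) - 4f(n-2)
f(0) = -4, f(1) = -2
Characteristic equation: x² + 5x + 4 = 0, which factors as (x - (-4))(x - (-1)) = 0.
Roots r₁ = -4, r₂ = -1 (distinct).
General solution: f(n) = A·(-4)^n + B·(-1)^n.
From f(0) = -4: A + B = -4.
From f(1) = -2: -4A - B = -2.
Solving: A = 2, B = -6.
So f(n) = - 6 \left(-1\right)^{n} + 2 \left(-4\right)^{n}.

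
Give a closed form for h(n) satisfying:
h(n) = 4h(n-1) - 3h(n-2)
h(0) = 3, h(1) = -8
Characteristic equation: x² - 4x + 3 = 0, which factors as (x - (1))(x - (3)) = 0.
Roots r₁ = 1, r₂ = 3 (distinct).
General solution: h(n) = A·(1)^n + B·(3)^n.
From h(0) = 3: A + B = 3.
From h(1) = -8: A + 3B = -8.
Solving: A = \frac{17}{2}, B = - \frac{11}{2}.
So h(n) = \frac{17}{2} - \frac{11 \cdot 3^{n}}{2}.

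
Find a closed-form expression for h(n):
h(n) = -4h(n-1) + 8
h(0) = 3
First-order linear non-homogeneous.
Homogeneous solution: h_h(n) = A·(-4)^n.
Try constant particular solution h_p = K: K = -4K + 8 ⇒ K = \frac{8}{5}.
General: h(n) = A·(-4)^n + \frac{8}{5}.
Apply h(0) = 3: A + \frac{8}{5} = 3 ⇒ A = \frac{7}{5}.
So h(n) = \frac{7 \left(-4\right)^{n}}{5} + \frac{8}{5}.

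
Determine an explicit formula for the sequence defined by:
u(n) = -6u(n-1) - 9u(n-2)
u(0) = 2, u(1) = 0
Characteristic equation: x² + 6x + 9 = 0, which is (x - (-3))².
Repeated root r = -3.
General solution: u(n) = (A + Bn)·(-3)^n.
From u(0) = 2: A = 2.
From u(1) = 0: (A + B)·(-3) = 0 ⇒ B = -2.
So u(n) = \left(2 - 2 n\right) \cdot (-3)^n.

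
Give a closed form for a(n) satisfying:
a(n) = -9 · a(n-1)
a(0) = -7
Pure geometric recurrence with ratio -9.
By induction a(n) = a(0) · (-9)^n = - 7 \left(-9\right)^{n}.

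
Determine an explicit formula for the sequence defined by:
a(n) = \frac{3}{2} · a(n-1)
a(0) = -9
Pure geometric recurrence with ratio \frac{3}{2}.
By induction a(n) = a(0) · (\frac{3}{2})^n = - 9 \left(\frac{3}{2}\right)^{n}.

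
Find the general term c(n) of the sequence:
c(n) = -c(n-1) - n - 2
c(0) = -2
First-order linear with linear forcing.
Homogeneous solution: c_h(n) = A·(-1)^n.
Try particular c_p(n) = pn + q. Substituting:
  pn + q = -(p(n-1) + q) - n - 2.
Matching the n-coefficient: p = -p - 1 ⇒ p = - \frac{1}{2}.
Matching constants: q = p - q - 2 ⇒ q = - \frac{5}{4}.
General: c(n) = A·(-1)^n - \frac{n}{2} - \frac{5}{4}.
Apply c(0) = -2: A - \frac{5}{4} = -2 ⇒ A = - \frac{3}{4}.
So c(n) = - \frac{3 \left(-1\right)^{n}}{4} - \frac{n}{2} - \frac{5}{4}.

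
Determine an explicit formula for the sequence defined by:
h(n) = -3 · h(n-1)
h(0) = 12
Pure geometric recurrence with ratio -3.
By induction h(n) = h(0) · (-3)^n = 12 \left(-3\right)^{n}.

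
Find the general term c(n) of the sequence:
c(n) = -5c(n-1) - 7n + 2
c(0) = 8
First-order linear with linear forcing.
Homogeneous solution: c_h(n) = A·(-5)^n.
Try particular c_p(n) = pn + q. Substituting:
  pn + q = -5(p(n-1) + q) - 7n + 2.
Matching the n-coefficient: p = -5p - 7 ⇒ p = - \frac{7}{6}.
Matching constants: q = 5p - 5q + 2 ⇒ q = - \frac{23}{36}.
General: c(n) = A·(-5)^n - \frac{7 n}{6} - \frac{23}{36}.
Apply c(0) = 8: A - \frac{23}{36} = 8 ⇒ A = \frac{311}{36}.
So c(n) = \frac{311 \left(-5\right)^{n}}{36} - \frac{7 n}{6} - \frac{23}{36}.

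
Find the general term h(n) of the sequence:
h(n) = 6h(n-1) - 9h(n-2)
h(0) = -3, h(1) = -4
Characteristic equation: x² - 6x + 9 = 0, which is (x - (3))².
Repeated root r = 3.
General solution: h(n) = (A + Bn)·(3)^n.
From h(0) = -3: A = -3.
From h(1) = -4: (A + B)·(3) = -4 ⇒ B = \frac{5}{3}.
So h(n) = \left(\frac{5 n}{3} - 3\right) \cdot (3)^n.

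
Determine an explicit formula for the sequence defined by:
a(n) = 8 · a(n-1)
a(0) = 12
Pure geometric recurrence with ratio 8.
By induction a(n) = a(0) · (8)^n = 12 \cdot 8^{n}.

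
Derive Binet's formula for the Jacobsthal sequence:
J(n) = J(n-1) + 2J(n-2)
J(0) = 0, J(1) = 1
This is the Jacobsthal sequence.
Characteristic equation: x² - x - 2 = 0; roots r₁ = 2, r₂ = -1.
General: J(n) = A·r₁^n + B·r₂^n. Solving with J(0)=0, J(1)=1 gives A = \frac{1}{3}, B = - \frac{1}{3}.
So J(n) = - \frac{\left(-1\right)^{n}}{3} + \frac{2^{n}}{3}.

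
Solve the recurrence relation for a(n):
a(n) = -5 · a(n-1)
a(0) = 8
Pure geometric recurrence with ratio -5.
By induction a(n) = a(0) · (-5)^n = 8 \left(-5\right)^{n}.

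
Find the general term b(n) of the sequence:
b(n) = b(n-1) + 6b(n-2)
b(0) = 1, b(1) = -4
Characteristic equation: x² - x - 6 = 0, which factors as (x - (3))(x - (-2)) = 0.
Roots r₁ = 3, r₂ = -2 (distinct).
General solution: b(n) = A·(3)^n + B·(-2)^n.
From b(0) = 1: A + B = 1.
From b(1) = -4: 3A - 2B = -4.
Solving: A = - \frac{2}{5}, B = \frac{7}{5}.
So b(n) = \frac{7 \left(-2\right)^{n}}{5} - \frac{2 \cdot 3^{n}}{5}.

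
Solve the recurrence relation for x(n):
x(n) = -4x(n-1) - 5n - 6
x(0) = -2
First-order linear with linear forcing.
Homogeneous solution: x_h(n) = A·(-4)^n.
Try particular x_p(n) = pn + q. Substituting:
  pn + q = -4(p(n-1) + q) - 5n - 6.
Matching the n-coefficient: p = -4p - 5 ⇒ p = -1.
Matching constants: q = 4p - 4q - 6 ⇒ q = -2.
General: x(n) = A·(-4)^n - n - 2.
Apply x(0) = -2: A - 2 = -2 ⇒ A = 0.
So x(n) = - n - 2.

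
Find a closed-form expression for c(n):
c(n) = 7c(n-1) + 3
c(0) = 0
First-order linear non-homogeneous.
Homogeneous solution: c_h(n) = A·(7)^n.
Try constant particular solution c_p = K: K = 7K + 3 ⇒ K = - \frac{1}{2}.
General: c(n) = A·(7)^n - \frac{1}{2}.
Apply c(0) = 0: A - \frac{1}{2} = 0 ⇒ A = \frac{1}{2}.
So c(n) = \frac{7^{n}}{2} - \frac{1}{2}.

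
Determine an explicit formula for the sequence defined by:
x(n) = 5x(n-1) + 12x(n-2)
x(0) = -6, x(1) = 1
Characteristic equation: x² - 5x - 12 = 0.
Discriminant Δ = (5)² + 4·(12) = 73.
Roots r₁,₂ = (5 ± √73)/2, so r₁ = \frac{5}{2} + \frac{\sqrt{73}}{2}, r₂ = \frac{5}{2} - \frac{\sqrt{73}}{2}.
General solution: x(n) = A·r₁^n + B·r₂^n.
From the initial conditions, A + B = -6 and r₁A + r₂B = 1.
Since r₁ - r₂ = √73: A = (1 - (-6)r₂)/√73 = -3 + \frac{16 \sqrt{73}}{73}, and B = -6 - A = -3 - \frac{16 \sqrt{73}}{73}.
So x(n) = \left(-3 + \frac{16 \sqrt{73}}{73}\right)\left(\frac{5}{2} + \frac{\sqrt{73}}{2}\right)^n + \left(-3 - \frac{16 \sqrt{73}}{73}\right)\left(\frac{5}{2} - \frac{\sqrt{73}}{2}\right)^n.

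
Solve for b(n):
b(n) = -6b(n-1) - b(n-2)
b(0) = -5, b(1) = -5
Characteristic equation: x² + 6x + 1 = 0.
Discriminant Δ = (-6)² + 4·(-1) = 32.
Roots r₁,₂ = (-6 ± √32)/2, so r₁ = -3 + 2 \sqrt{2}, r₂ = -3 - 2 \sqrt{2}.
General solution: b(n) = A·r₁^n + B·r₂^n.
From the initial conditions, A + B = -5 and r₁A + r₂B = -5.
Since r₁ - r₂ = √32: A = (-5 - (-5)r₂)/√32 = - \frac{5 \sqrt{2}}{2} - \frac{5}{2}, and B = -5 - A = - \frac{5}{2} + \frac{5 \sqrt{2}}{2}.
So b(n) = \left(- \frac{5 \sqrt{2}}{2} - \frac{5}{2}\right)\left(-3 + 2 \sqrt{2}\right)^n + \left(- \frac{5}{2} + \frac{5 \sqrt{2}}{2}\right)\left(-3 - 2 \sqrt{2}\right)^n.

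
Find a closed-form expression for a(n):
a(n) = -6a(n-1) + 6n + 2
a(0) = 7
First-order linear with linear forcing.
Homogeneous solution: a_h(n) = A·(-6)^n.
Try particular a_p(n) = pn + q. Substituting:
  pn + q = -6(p(n-1) + q) + 6n + 2.
Matching the n-coefficient: p = -6p + 6 ⇒ p = \frac{6}{7}.
Matching constants: q = 6p - 6q + 2 ⇒ q = \frac{50}{49}.
General: a(n) = A·(-6)^n + \frac{6 n}{7} + \frac{50}{49}.
Apply a(0) = 7: A + \frac{50}{49} = 7 ⇒ A = \frac{293}{49}.
So a(n) = \frac{293 \left(-6\right)^{n}}{49} + \frac{6 n}{7} + \frac{50}{49}.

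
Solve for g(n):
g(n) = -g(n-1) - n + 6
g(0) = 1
First-order linear with linear forcing.
Homogeneous solution: g_h(n) = A·(-1)^n.
Try particular g_p(n) = pn + q. Substituting:
  pn + q = -(p(n-1) + q) - n + 6.
Matching the n-coefficient: p = -p - 1 ⇒ p = - \frac{1}{2}.
Matching constants: q = p - q + 6 ⇒ q = \frac{11}{4}.
General: g(n) = A·(-1)^n - \frac{n}{2} + \frac{11}{4}.
Apply g(0) = 1: A + \frac{11}{4} = 1 ⇒ A = - \frac{7}{4}.
So g(n) = - \frac{7 \left(-1\right)^{n}}{4} - \frac{n}{2} + \frac{11}{4}.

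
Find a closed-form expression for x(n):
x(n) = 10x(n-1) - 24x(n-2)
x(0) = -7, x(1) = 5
Characteristic equation: x² - 10x + 24 = 0, which factors as (x - (6))(x - (4)) = 0.
Roots r₁ = 6, r₂ = 4 (distinct).
General solution: x(n) = A·(6)^n + B·(4)^n.
From x(0) = -7: A + B = -7.
From x(1) = 5: 6A + 4B = 5.
Solving: A = \frac{33}{2}, B = - \frac{47}{2}.
So x(n) = - \frac{47 \cdot 4^{n}}{2} + \frac{33 \cdot 6^{n}}{2}.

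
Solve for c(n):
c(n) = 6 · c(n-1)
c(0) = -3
Pure geometric recurrence with ratio 6.
By induction c(n) = c(0) · (6)^n = - 3 \cdot 6^{n}.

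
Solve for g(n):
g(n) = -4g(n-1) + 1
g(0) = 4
First-order linear non-homogeneous.
Homogeneous solution: g_h(n) = A·(-4)^n.
Try constant particular solution g_p = K: K = -4K + 1 ⇒ K = \frac{1}{5}.
General: g(n) = A·(-4)^n + \frac{1}{5}.
Apply g(0) = 4: A + \frac{1}{5} = 4 ⇒ A = \frac{19}{5}.
So g(n) = \frac{19 \left(-4\right)^{n}}{5} + \frac{1}{5}.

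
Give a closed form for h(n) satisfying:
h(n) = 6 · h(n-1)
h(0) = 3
Pure geometric recurrence with ratio 6.
By induction h(n) = h(0) · (6)^n = 3 \cdot 6^{n}.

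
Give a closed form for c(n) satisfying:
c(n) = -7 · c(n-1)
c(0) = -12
Pure geometric recurrence with ratio -7.
By induction c(n) = c(0) · (-7)^n = - 12 \left(-7\right)^{n}.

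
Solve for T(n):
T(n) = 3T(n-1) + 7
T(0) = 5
First-order linear non-homogeneous.
Homogeneous solution: T_h(n) = A·(3)^n.
Try constant particular solution T_p = K: K = 3K + 7 ⇒ K = - \frac{7}{2}.
General: T(n) = A·(3)^n - \frac{7}{2}.
Apply T(0) = 5: A - \frac{7}{2} = 5 ⇒ A = \frac{17}{2}.
So T(n) = \frac{17 \cdot 3^{n}}{2} - \frac{7}{2}.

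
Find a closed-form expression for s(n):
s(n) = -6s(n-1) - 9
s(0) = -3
First-order linear non-homogeneous.
Homogeneous solution: s_h(n) = A·(-6)^n.
Try constant particular solution s_p = K: K = -6K - 9 ⇒ K = - \frac{9}{7}.
General: s(n) = A·(-6)^n - \frac{9}{7}.
Apply s(0) = -3: A - \frac{9}{7} = -3 ⇒ A = - \frac{12}{7}.
So s(n) = - \frac{12 \left(-6\right)^{n}}{7} - \frac{9}{7}.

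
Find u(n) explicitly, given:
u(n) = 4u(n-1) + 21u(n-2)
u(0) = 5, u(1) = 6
Characteristic equation: x² - 4x - 21 = 0, which factors as (x - (-3))(x - (7)) = 0.
Roots r₁ = -3, r₂ = 7 (distinct).
General solution: u(n) = A·(-3)^n + B·(7)^n.
From u(0) = 5: A + B = 5.
From u(1) = 6: -3A + 7B = 6.
Solving: A = \frac{29}{10}, B = \frac{21}{10}.
So u(n) = \frac{29 \left(-3\right)^{n}}{10} + \frac{21 \cdot 7^{n}}{10}.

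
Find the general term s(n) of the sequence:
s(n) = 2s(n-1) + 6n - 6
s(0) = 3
First-order linear with linear forcing.
Homogeneous solution: s_h(n) = A·(2)^n.
Try particular s_p(n) = pn + q. Substituting:
  pn + q = 2(p(n-1) + q) + 6n - 6.
Matching the n-coefficient: p = 2p + 6 ⇒ p = -6.
Matching constants: q = -2p + 2q - 6 ⇒ q = -6.
General: s(n) = A·(2)^n - 6 n - 6.
Apply s(0) = 3: A - 6 = 3 ⇒ A = 9.
So s(n) = 9 \cdot 2^{n} - 6 n - 6.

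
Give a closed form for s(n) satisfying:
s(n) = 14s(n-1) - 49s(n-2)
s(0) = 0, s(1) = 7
Characteristic equation: x² - 14x + 49 = 0, which is (x - (7))².
Repeated root r = 7.
General solution: s(n) = (A + Bn)·(7)^n.
From s(0) = 0: A = 0.
From s(1) = 7: (A + B)·(7) = 7 ⇒ B = 1.
So s(n) = \left(n\right) \cdot (7)^n.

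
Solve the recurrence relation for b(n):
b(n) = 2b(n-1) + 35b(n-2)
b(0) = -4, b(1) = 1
Characteristic equation: x² - 2x - 35 = 0, which factors as (x - (-5))(x - (7)) = 0.
Roots r₁ = -5, r₂ = 7 (distinct).
General solution: b(n) = A·(-5)^n + B·(7)^n.
From b(0) = -4: A + B = -4.
From b(1) = 1: -5A + 7B = 1.
Solving: A = - \frac{29}{12}, B = - \frac{19}{12}.
So b(n) = - \frac{29 \left(-5\right)^{n}}{12} - \frac{19 \cdot 7^{n}}{12}.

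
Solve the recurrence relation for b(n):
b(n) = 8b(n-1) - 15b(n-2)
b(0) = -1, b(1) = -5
Characteristic equation: x² - 8x + 15 = 0, which factors as (x - (3))(x - (5)) = 0.
Roots r₁ = 3, r₂ = 5 (distinct).
General solution: b(n) = A·(3)^n + B·(5)^n.
From b(0) = -1: A + B = -1.
From b(1) = -5: 3A + 5B = -5.
Solving: A = 0, B = -1.
So b(n) = - 5^{n}.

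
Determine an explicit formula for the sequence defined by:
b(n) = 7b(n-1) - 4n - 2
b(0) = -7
First-order linear with linear forcing.
Homogeneous solution: b_h(n) = A·(7)^n.
Try particular b_p(n) = pn + q. Substituting:
  pn + q = 7(p(n-1) + q) - 4n - 2.
Matching the n-coefficient: p = 7p - 4 ⇒ p = \frac{2}{3}.
Matching constants: q = -7p + 7q - 2 ⇒ q = \frac{10}{9}.
General: b(n) = A·(7)^n + \frac{2 n}{3} + \frac{10}{9}.
Apply b(0) = -7: A + \frac{10}{9} = -7 ⇒ A = - \frac{73}{9}.
So b(n) = - \frac{73 \cdot 7^{n}}{9} + \frac{2 n}{3} + \frac{10}{9}.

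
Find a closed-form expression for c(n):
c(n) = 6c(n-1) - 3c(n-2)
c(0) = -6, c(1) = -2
Characteristic equation: x² - 6x + 3 = 0.
Discriminant Δ = (6)² + 4·(-3) = 24.
Roots r₁,₂ = (6 ± √24)/2, so r₁ = \sqrt{6} + 3, r₂ = 3 - \sqrt{6}.
General solution: c(n) = A·r₁^n + B·r₂^n.
From the initial conditions, A + B = -6 and r₁A + r₂B = -2.
Since r₁ - r₂ = √24: A = (-2 - (-6)r₂)/√24 = -3 + \frac{4 \sqrt{6}}{3}, and B = -6 - A = - \frac{4 \sqrt{6}}{3} - 3.
So c(n) = \left(-3 + \frac{4 \sqrt{6}}{3}\right)\left(\sqrt{6} + 3\right)^n + \left(- \frac{4 \sqrt{6}}{3} - 3\right)\left(3 - \sqrt{6}\right)^n.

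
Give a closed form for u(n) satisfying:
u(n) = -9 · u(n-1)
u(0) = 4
Pure geometric recurrence with ratio -9.
By induction u(n) = u(0) · (-9)^n = 4 \left(-9\right)^{n}.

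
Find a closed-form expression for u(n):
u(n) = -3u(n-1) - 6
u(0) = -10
First-order linear non-homogeneous.
Homogeneous solution: u_h(n) = A·(-3)^n.
Try constant particular solution u_p = K: K = -3K - 6 ⇒ K = - \frac{3}{2}.
General: u(n) = A·(-3)^n - \frac{3}{2}.
Apply u(0) = -10: A - \frac{3}{2} = -10 ⇒ A = - \frac{17}{2}.
So u(n) = - \frac{17 \left(-3\right)^{n}}{2} - \frac{3}{2}.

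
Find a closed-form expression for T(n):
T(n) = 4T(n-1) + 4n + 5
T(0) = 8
First-order linear with linear forcing.
Homogeneous solution: T_h(n) = A·(4)^n.
Try particular T_p(n) = pn + q. Substituting:
  pn + q = 4(p(n-1) + q) + 4n + 5.
Matching the n-coefficient: p = 4p + 4 ⇒ p = - \frac{4}{3}.
Matching constants: q = -4p + 4q + 5 ⇒ q = - \frac{31}{9}.
General: T(n) = A·(4)^n - \frac{4 n}{3} - \frac{31}{9}.
Apply T(0) = 8: A - \frac{31}{9} = 8 ⇒ A = \frac{103}{9}.
So T(n) = \frac{103 \cdot 4^{n}}{9} - \frac{4 n}{3} - \frac{31}{9}.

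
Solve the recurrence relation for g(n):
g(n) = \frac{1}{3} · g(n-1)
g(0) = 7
Pure geometric recurrence with ratio \frac{1}{3}.
By induction g(n) = g(0) · (\frac{1}{3})^n = 7 \cdot 3^{- n}.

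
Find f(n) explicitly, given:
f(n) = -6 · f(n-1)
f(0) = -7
Pure geometric recurrence with ratio -6.
By induction f(n) = f(0) · (-6)^n = - 7 \left(-6\right)^{n}.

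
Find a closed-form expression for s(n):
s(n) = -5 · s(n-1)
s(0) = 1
Pure geometric recurrence with ratio -5.
By induction s(n) = s(0) · (-5)^n = \left(-5\right)^{n}.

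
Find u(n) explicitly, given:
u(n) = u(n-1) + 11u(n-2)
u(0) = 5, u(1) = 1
Characteristic equation: x² - x - 11 = 0.
Discriminant Δ = (1)² + 4·(11) = 45.
Roots r₁,₂ = (1 ± √45)/2, so r₁ = \frac{1}{2} + \frac{3 \sqrt{5}}{2}, r₂ = \frac{1}{2} - \frac{3 \sqrt{5}}{2}.
General solution: u(n) = A·r₁^n + B·r₂^n.
From the initial conditions, A + B = 5 and r₁A + r₂B = 1.
Since r₁ - r₂ = √45: A = (1 - (5)r₂)/√45 = \frac{5}{2} - \frac{\sqrt{5}}{10}, and B = 5 - A = \frac{\sqrt{5}}{10} + \frac{5}{2}.
So u(n) = \left(\frac{5}{2} - \frac{\sqrt{5}}{10}\right)\left(\frac{1}{2} + \frac{3 \sqrt{5}}{2}\right)^n + \left(\frac{\sqrt{5}}{10} + \frac{5}{2}\right)\left(\frac{1}{2} - \frac{3 \sqrt{5}}{2}\right)^n.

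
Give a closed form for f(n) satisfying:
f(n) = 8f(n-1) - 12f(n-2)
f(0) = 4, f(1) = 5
Characteristic equation: x² - 8x + 12 = 0, which factors as (x - (6))(x - (2)) = 0.
Roots r₁ = 6, r₂ = 2 (distinct).
General solution: f(n) = A·(6)^n + B·(2)^n.
From f(0) = 4: A + B = 4.
From f(1) = 5: 6A + 2B = 5.
Solving: A = - \frac{3}{4}, B = \frac{19}{4}.
So f(n) = \frac{19 \cdot 2^{n}}{4} - \frac{3 \cdot 6^{n}}{4}.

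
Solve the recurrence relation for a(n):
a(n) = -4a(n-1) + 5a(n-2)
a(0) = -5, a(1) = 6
Characteristic equation: x² + 4x - 5 = 0, which factors as (x - (1))(x - (-5)) = 0.
Roots r₁ = 1, r₂ = -5 (distinct).
General solution: a(n) = A·(1)^n + B·(-5)^n.
From a(0) = -5: A + B = -5.
From a(1) = 6: A - 5B = 6.
Solving: A = - \frac{19}{6}, B = - \frac{11}{6}.
So a(n) = - \frac{11 \left(-5\right)^{n}}{6} - \frac{19}{6}.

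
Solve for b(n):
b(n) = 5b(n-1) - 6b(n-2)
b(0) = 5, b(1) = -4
Characteristic equation: x² - 5x + 6 = 0, which factors as (x - (3))(x - (2)) = 0.
Roots r₁ = 3, r₂ = 2 (distinct).
General solution: b(n) = A·(3)^n + B·(2)^n.
From b(0) = 5: A + B = 5.
From b(1) = -4: 3A + 2B = -4.
Solving: A = -14, B = 19.
So b(n) = 19 \cdot 2^{n} - 14 \cdot 3^{n}.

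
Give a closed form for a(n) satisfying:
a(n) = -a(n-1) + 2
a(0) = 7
First-order linear non-homogeneous.
Homogeneous solution: a_h(n) = A·(-1)^n.
Try constant particular solution a_p = K: K = -K + 2 ⇒ K = 1.
General: a(n) = A·(-1)^n + 1.
Apply a(0) = 7: A + 1 = 7 ⇒ A = 6.
So a(n) = 6 \left(-1\right)^{n} + 1.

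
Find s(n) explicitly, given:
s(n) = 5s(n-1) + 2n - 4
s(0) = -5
First-order linear with linear forcing.
Homogeneous solution: s_h(n) = A·(5)^n.
Try particular s_p(n) = pn + q. Substituting:
  pn + q = 5(p(n-1) + q) + 2n - 4.
Matching the n-coefficient: p = 5p + 2 ⇒ p = - \frac{1}{2}.
Matching constants: q = -5p + 5q - 4 ⇒ q = \frac{3}{8}.
General: s(n) = A·(5)^n - \frac{n}{2} + \frac{3}{8}.
Apply s(0) = -5: A + \frac{3}{8} = -5 ⇒ A = - \frac{43}{8}.
So s(n) = - \frac{43 \cdot 5^{n}}{8} - \frac{n}{2} + \frac{3}{8}.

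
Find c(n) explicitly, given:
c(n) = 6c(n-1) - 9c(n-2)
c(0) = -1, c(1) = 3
Characteristic equation: x² - 6x + 9 = 0, which is (x - (3))².
Repeated root r = 3.
General solution: c(n) = (A + Bn)·(3)^n.
From c(0) = -1: A = -1.
From c(1) = 3: (A + B)·(3) = 3 ⇒ B = 2.
So c(n) = \left(2 n - 1\right) \cdot (3)^n.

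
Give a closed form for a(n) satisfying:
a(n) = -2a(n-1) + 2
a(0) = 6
First-order linear non-homogeneous.
Homogeneous solution: a_h(n) = A·(-2)^n.
Try constant particular solution a_p = K: K = -2K + 2 ⇒ K = \frac{2}{3}.
General: a(n) = A·(-2)^n + \frac{2}{3}.
Apply a(0) = 6: A + \frac{2}{3} = 6 ⇒ A = \frac{16}{3}.
So a(n) = \frac{16 \left(-2\right)^{n}}{3} + \frac{2}{3}.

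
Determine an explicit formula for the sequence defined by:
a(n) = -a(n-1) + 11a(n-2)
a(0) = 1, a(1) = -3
Characteristic equation: x² + x - 11 = 0.
Discriminant Δ = (-1)² + 4·(11) = 45.
Roots r₁,₂ = (-1 ± √45)/2, so r₁ = - \frac{1}{2} + \frac{3 \sqrt{5}}{2}, r₂ = - \frac{3 \sqrt{5}}{2} - \frac{1}{2}.
General solution: a(n) = A·r₁^n + B·r₂^n.
From the initial conditions, A + B = 1 and r₁A + r₂B = -3.
Since r₁ - r₂ = √45: A = (-3 - (1)r₂)/√45 = \frac{1}{2} - \frac{\sqrt{5}}{6}, and B = 1 - A = \frac{\sqrt{5}}{6} + \frac{1}{2}.
So a(n) = \left(\frac{1}{2} - \frac{\sqrt{5}}{6}\right)\left(- \frac{1}{2} + \frac{3 \sqrt{5}}{2}\right)^n + \left(\frac{\sqrt{5}}{6} + \frac{1}{2}\right)\left(- \frac{3 \sqrt{5}}{2} - \frac{1}{2}\right)^n.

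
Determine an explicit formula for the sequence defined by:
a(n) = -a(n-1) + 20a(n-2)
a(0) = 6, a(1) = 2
Characteristic equation: x² + x - 20 = 0, which factors as (x - (-5))(x - (4)) = 0.
Roots r₁ = -5, r₂ = 4 (distinct).
General solution: a(n) = A·(-5)^n + B·(4)^n.
From a(0) = 6: A + B = 6.
From a(1) = 2: -5A + 4B = 2.
Solving: A = \frac{22}{9}, B = \frac{32}{9}.
So a(n) = \frac{22 \left(-5\right)^{n}}{9} + \frac{32 \cdot 4^{n}}{9}.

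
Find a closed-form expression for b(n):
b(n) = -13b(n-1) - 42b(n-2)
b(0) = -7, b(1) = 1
Characteristic equation: x² + 13x + 42 = 0, which factors as (x - (-6))(x - (-7)) = 0.
Roots r₁ = -6, r₂ = -7 (distinct).
General solution: b(n) = A·(-6)^n + B·(-7)^n.
From b(0) = -7: A + B = -7.
From b(1) = 1: -6A - 7B = 1.
Solving: A = -48, B = 41.
So b(n) = - 48 \left(-6\right)^{n} + 41 \left(-7\right)^{n}.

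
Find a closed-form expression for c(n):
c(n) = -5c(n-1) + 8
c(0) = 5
First-order linear non-homogeneous.
Homogeneous solution: c_h(n) = A·(-5)^n.
Try constant particular solution c_p = K: K = -5K + 8 ⇒ K = \frac{4}{3}.
General: c(n) = A·(-5)^n + \frac{4}{3}.
Apply c(0) = 5: A + \frac{4}{3} = 5 ⇒ A = \frac{11}{3}.
So c(n) = \frac{11 \left(-5\right)^{n}}{3} + \frac{4}{3}.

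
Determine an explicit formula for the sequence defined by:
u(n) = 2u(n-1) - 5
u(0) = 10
First-order linear non-homogeneous.
Homogeneous solution: u_h(n) = A·(2)^n.
Try constant particular solution u_p = K: K = 2K - 5 ⇒ K = 5.
General: u(n) = A·(2)^n + 5.
Apply u(0) = 10: A + 5 = 10 ⇒ A = 5.
So u(n) = 5 \cdot 2^{n} + 5.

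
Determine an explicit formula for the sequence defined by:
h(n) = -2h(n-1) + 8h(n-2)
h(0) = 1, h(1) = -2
Characteristic equation: x² + 2x - 8 = 0, which factors as (x - (-4))(x - (2)) = 0.
Roots r₁ = -4, r₂ = 2 (distinct).
General solution: h(n) = A·(-4)^n + B·(2)^n.
From h(0) = 1: A + B = 1.
From h(1) = -2: -4A + 2B = -2.
Solving: A = \frac{2}{3}, B = \frac{1}{3}.
So h(n) = \frac{2 \left(-4\right)^{n}}{3} + \frac{2^{n}}{3}.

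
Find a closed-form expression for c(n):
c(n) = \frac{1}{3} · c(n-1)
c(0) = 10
Pure geometric recurrence with ratio \frac{1}{3}.
By induction c(n) = c(0) · (\frac{1}{3})^n = 10 \cdot 3^{- n}.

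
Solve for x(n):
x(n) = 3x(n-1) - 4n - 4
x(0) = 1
First-order linear with linear forcing.
Homogeneous solution: x_h(n) = A·(3)^n.
Try particular x_p(n) = pn + q. Substituting:
  pn + q = 3(p(n-1) + q) - 4n - 4.
Matching the n-coefficient: p = 3p - 4 ⇒ p = 2.
Matching constants: q = -3p + 3q - 4 ⇒ q = 5.
General: x(n) = A·(3)^n + 2 n + 5.
Apply x(0) = 1: A + 5 = 1 ⇒ A = -4.
So x(n) = - 4 \cdot 3^{n} + 2 n + 5.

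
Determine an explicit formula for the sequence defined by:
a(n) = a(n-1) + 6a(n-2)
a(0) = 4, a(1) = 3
Characteristic equation: x² - x - 6 = 0, which factors as (x - (-2))(x - (3)) = 0.
Roots r₁ = -2, r₂ = 3 (distinct).
General solution: a(n) = A·(-2)^n + B·(3)^n.
From a(0) = 4: A + B = 4.
From a(1) = 3: -2A + 3B = 3.
Solving: A = \frac{9}{5}, B = \frac{11}{5}.
So a(n) = \frac{9 \left(-2\right)^{n}}{5} + \frac{11 \cdot 3^{n}}{5}.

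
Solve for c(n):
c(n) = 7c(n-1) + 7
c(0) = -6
First-order linear non-homogeneous.
Homogeneous solution: c_h(n) = A·(7)^n.
Try constant particular solution c_p = K: K = 7K + 7 ⇒ K = - \frac{7}{6}.
General: c(n) = A·(7)^n - \frac{7}{6}.
Apply c(0) = -6: A - \frac{7}{6} = -6 ⇒ A = - \frac{29}{6}.
So c(n) = - \frac{29 \cdot 7^{n}}{6} - \frac{7}{6}.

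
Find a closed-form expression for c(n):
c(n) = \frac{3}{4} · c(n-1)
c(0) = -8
Pure geometric recurrence with ratio \frac{3}{4}.
By induction c(n) = c(0) · (\frac{3}{4})^n = - 8 \left(\frac{3}{4}\right)^{n}.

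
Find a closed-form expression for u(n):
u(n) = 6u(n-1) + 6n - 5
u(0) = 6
First-order linear with linear forcing.
Homogeneous solution: u_h(n) = A·(6)^n.
Try particular u_p(n) = pn + q. Substituting:
  pn + q = 6(p(n-1) + q) + 6n - 5.
Matching the n-coefficient: p = 6p + 6 ⇒ p = - \frac{6}{5}.
Matching constants: q = -6p + 6q - 5 ⇒ q = - \frac{11}{25}.
General: u(n) = A·(6)^n - \frac{6 n}{5} - \frac{11}{25}.
Apply u(0) = 6: A - \frac{11}{25} = 6 ⇒ A = \frac{161}{25}.
So u(n) = \frac{161 \cdot 6^{n}}{25} - \frac{6 n}{5} - \frac{11}{25}.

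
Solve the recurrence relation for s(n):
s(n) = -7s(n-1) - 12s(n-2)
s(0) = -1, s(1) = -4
Characteristic equation: x² + 7x + 12 = 0, which factors as (x - (-4))(x - (-3)) = 0.
Roots r₁ = -4, r₂ = -3 (distinct).
General solution: s(n) = A·(-4)^n + B·(-3)^n.
From s(0) = -1: A + B = -1.
From s(1) = -4: -4A - 3B = -4.
Solving: A = 7, B = -8.
So s(n) = - 8 \left(-3\right)^{n} + 7 \left(-4\right)^{n}.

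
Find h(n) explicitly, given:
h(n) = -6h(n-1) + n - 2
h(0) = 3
First-order linear with linear forcing.
Homogeneous solution: h_h(n) = A·(-6)^n.
Try particular h_p(n) = pn + q. Substituting:
  pn + q = -6(p(n-1) + q) + n - 2.
Matching the n-coefficient: p = -6p + 1 ⇒ p = \frac{1}{7}.
Matching constants: q = 6p - 6q - 2 ⇒ q = - \frac{8}{49}.
General: h(n) = A·(-6)^n + \frac{n}{7} - \frac{8}{49}.
Apply h(0) = 3: A - \frac{8}{49} = 3 ⇒ A = \frac{155}{49}.
So h(n) = \frac{155 \left(-6\right)^{n}}{49} + \frac{n}{7} - \frac{8}{49}.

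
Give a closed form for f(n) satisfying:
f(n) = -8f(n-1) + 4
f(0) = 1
First-order linear non-homogeneous.
Homogeneous solution: f_h(n) = A·(-8)^n.
Try constant particular solution f_p = K: K = -8K + 4 ⇒ K = \frac{4}{9}.
General: f(n) = A·(-8)^n + \frac{4}{9}.
Apply f(0) = 1: A + \frac{4}{9} = 1 ⇒ A = \frac{5}{9}.
So f(n) = \frac{5 \left(-8\right)^{n}}{9} + \frac{4}{9}.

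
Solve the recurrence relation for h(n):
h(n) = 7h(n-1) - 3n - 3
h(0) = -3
First-order linear with linear forcing.
Homogeneous solution: h_h(n) = A·(7)^n.
Try particular h_p(n) = pn + q. Substituting:
  pn + q = 7(p(n-1) + q) - 3n - 3.
Matching the n-coefficient: p = 7p - 3 ⇒ p = \frac{1}{2}.
Matching constants: q = -7p + 7q - 3 ⇒ q = \frac{13}{12}.
General: h(n) = A·(7)^n + \frac{n}{2} + \frac{13}{12}.
Apply h(0) = -3: A + \frac{13}{12} = -3 ⇒ A = - \frac{49}{12}.
So h(n) = - \frac{49 \cdot 7^{n}}{12} + \frac{n}{2} + \frac{13}{12}.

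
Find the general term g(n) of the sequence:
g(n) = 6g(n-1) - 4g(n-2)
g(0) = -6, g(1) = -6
Characteristic equation: x² - 6x + 4 = 0.
Discriminant Δ = (6)² + 4·(-4) = 20.
Roots r₁,₂ = (6 ± √20)/2, so r₁ = \sqrt{5} + 3, r₂ = 3 - \sqrt{5}.
General solution: g(n) = A·r₁^n + B·r₂^n.
From the initial conditions, A + B = -6 and r₁A + r₂B = -6.
Since r₁ - r₂ = √20: A = (-6 - (-6)r₂)/√20 = -3 + \frac{6 \sqrt{5}}{5}, and B = -6 - A = -3 - \frac{6 \sqrt{5}}{5}.
So g(n) = \left(-3 + \frac{6 \sqrt{5}}{5}\right)\left(\sqrt{5} + 3\right)^n + \left(-3 - \frac{6 \sqrt{5}}{5}\right)\left(3 - \sqrt{5}\right)^n.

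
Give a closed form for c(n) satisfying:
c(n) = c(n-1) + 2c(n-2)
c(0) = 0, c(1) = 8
Characteristic equation: x² - x - 2 = 0, which factors as (x - (2))(x - (-1)) = 0.
Roots r₁ = 2, r₂ = -1 (distinct).
General solution: c(n) = A·(2)^n + B·(-1)^n.
From c(0) = 0: A + B = 0.
From c(1) = 8: 2A - B = 8.
Solving: A = \frac{8}{3}, B = - \frac{8}{3}.
So c(n) = - \frac{8 \left(-1\right)^{n}}{3} + \frac{8 \cdot 2^{n}}{3}.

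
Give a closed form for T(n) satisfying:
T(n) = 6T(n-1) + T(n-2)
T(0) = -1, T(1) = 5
Characteristic equation: x² - 6x - 1 = 0.
Discriminant Δ = (6)² + 4·(1) = 40.
Roots r₁,₂ = (6 ± √40)/2, so r₁ = 3 + \sqrt{10}, r₂ = 3 - \sqrt{10}.
General solution: T(n) = A·r₁^n + B·r₂^n.
From the initial conditions, A + B = -1 and r₁A + r₂B = 5.
Since r₁ - r₂ = √40: A = (5 - (-1)r₂)/√40 = - \frac{1}{2} + \frac{2 \sqrt{10}}{5}, and B = -1 - A = - \frac{2 \sqrt{10}}{5} - \frac{1}{2}.
So T(n) = \left(- \frac{1}{2} + \frac{2 \sqrt{10}}{5}\right)\left(3 + \sqrt{10}\right)^n + \left(- \frac{2 \sqrt{10}}{5} - \frac{1}{2}\right)\left(3 - \sqrt{10}\right)^n.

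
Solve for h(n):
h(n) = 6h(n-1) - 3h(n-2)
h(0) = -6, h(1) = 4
Characteristic equation: x² - 6x + 3 = 0.
Discriminant Δ = (6)² + 4·(-3) = 24.
Roots r₁,₂ = (6 ± √24)/2, so r₁ = \sqrt{6} + 3, r₂ = 3 - \sqrt{6}.
General solution: h(n) = A·r₁^n + B·r₂^n.
From the initial conditions, A + B = -6 and r₁A + r₂B = 4.
Since r₁ - r₂ = √24: A = (4 - (-6)r₂)/√24 = -3 + \frac{11 \sqrt{6}}{6}, and B = -6 - A = - \frac{11 \sqrt{6}}{6} - 3.
So h(n) = \left(-3 + \frac{11 \sqrt{6}}{6}\right)\left(\sqrt{6} + 3\right)^n + \left(- \frac{11 \sqrt{6}}{6} - 3\right)\left(3 - \sqrt{6}\right)^n.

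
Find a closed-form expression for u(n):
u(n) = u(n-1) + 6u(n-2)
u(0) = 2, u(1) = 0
Characteristic equation: x² - x - 6 = 0, which factors as (x - (3))(x - (-2)) = 0.
Roots r₁ = 3, r₂ = -2 (distinct).
General solution: u(n) = A·(3)^n + B·(-2)^n.
From u(0) = 2: A + B = 2.
From u(1) = 0: 3A - 2B = 0.
Solving: A = \frac{4}{5}, B = \frac{6}{5}.
So u(n) = \frac{6 \left(-2\right)^{n}}{5} + \frac{4 \cdot 3^{n}}{5}.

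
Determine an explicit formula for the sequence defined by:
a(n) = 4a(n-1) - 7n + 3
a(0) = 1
First-order linear with linear forcing.
Homogeneous solution: a_h(n) = A·(4)^n.
Try particular a_p(n) = pn + q. Substituting:
  pn + q = 4(p(n-1) + q) - 7n + 3.
Matching the n-coefficient: p = 4p - 7 ⇒ p = \frac{7}{3}.
Matching constants: q = -4p + 4q + 3 ⇒ q = \frac{19}{9}.
General: a(n) = A·(4)^n + \frac{7 n}{3} + \frac{19}{9}.
Apply a(0) = 1: A + \frac{19}{9} = 1 ⇒ A = - \frac{10}{9}.
So a(n) = - \frac{10 \cdot 4^{n}}{9} + \frac{7 n}{3} + \frac{19}{9}.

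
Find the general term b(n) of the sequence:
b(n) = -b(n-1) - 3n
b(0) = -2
First-order linear with linear forcing.
Homogeneous solution: b_h(n) = A·(-1)^n.
Try particular b_p(n) = pn + q. Substituting:
  pn + q = -(p(n-1) + q) - 3n.
Matching the n-coefficient: p = -p - 3 ⇒ p = - \frac{3}{2}.
Matching constants: q = p - q ⇒ q = - \frac{3}{4}.
General: b(n) = A·(-1)^n - \frac{3 n}{2} - \frac{3}{4}.
Apply b(0) = -2: A - \frac{3}{4} = -2 ⇒ A = - \frac{5}{4}.
So b(n) = - \frac{5 \left(-1\right)^{n}}{4} - \frac{3 n}{2} - \frac{3}{4}.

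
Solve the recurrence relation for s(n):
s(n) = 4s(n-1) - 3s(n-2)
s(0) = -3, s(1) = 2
Characteristic equation: x² - 4x + 3 = 0, which factors as (x - (3))(x - (1)) = 0.
Roots r₁ = 3, r₂ = 1 (distinct).
General solution: s(n) = A·(3)^n + B·(1)^n.
From s(0) = -3: A + B = -3.
From s(1) = 2: 3A + B = 2.
Solving: A = \frac{5}{2}, B = - \frac{11}{2}.
So s(n) = \frac{5 \cdot 3^{n}}{2} - \frac{11}{2}.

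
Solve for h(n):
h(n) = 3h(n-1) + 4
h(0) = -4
First-order linear non-homogeneous.
Homogeneous solution: h_h(n) = A·(3)^n.
Try constant particular solution h_p = K: K = 3K + 4 ⇒ K = -2.
General: h(n) = A·(3)^n - 2.
Apply h(0) = -4: A - 2 = -4 ⇒ A = -2.
So h(n) = - 2 \cdot 3^{n} - 2.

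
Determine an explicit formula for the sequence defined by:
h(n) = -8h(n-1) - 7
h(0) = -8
First-order linear non-homogeneous.
Homogeneous solution: h_h(n) = A·(-8)^n.
Try constant particular solution h_p = K: K = -8K - 7 ⇒ K = - \frac{7}{9}.
General: h(n) = A·(-8)^n - \frac{7}{9}.
Apply h(0) = -8: A - \frac{7}{9} = -8 ⇒ A = - \frac{65}{9}.
So h(n) = - \frac{65 \left(-8\right)^{n}}{9} - \frac{7}{9}.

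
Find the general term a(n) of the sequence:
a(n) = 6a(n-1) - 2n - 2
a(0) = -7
First-order linear with linear forcing.
Homogeneous solution: a_h(n) = A·(6)^n.
Try particular a_p(n) = pn + q. Substituting:
  pn + q = 6(p(n-1) + q) - 2n - 2.
Matching the n-coefficient: p = 6p - 2 ⇒ p = \frac{2}{5}.
Matching constants: q = -6p + 6q - 2 ⇒ q = \frac{22}{25}.
General: a(n) = A·(6)^n + \frac{2 n}{5} + \frac{22}{25}.
Apply a(0) = -7: A + \frac{22}{25} = -7 ⇒ A = - \frac{197}{25}.
So a(n) = - \frac{197 \cdot 6^{n}}{25} + \frac{2 n}{5} + \frac{22}{25}.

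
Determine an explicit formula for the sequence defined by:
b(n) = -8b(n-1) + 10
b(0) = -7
First-order linear non-homogeneous.
Homogeneous solution: b_h(n) = A·(-8)^n.
Try constant particular solution b_p = K: K = -8K + 10 ⇒ K = \frac{10}{9}.
General: b(n) = A·(-8)^n + \frac{10}{9}.
Apply b(0) = -7: A + \frac{10}{9} = -7 ⇒ A = - \frac{73}{9}.
So b(n) = \frac{10}{9} - \frac{73 \left(-8\right)^{n}}{9}.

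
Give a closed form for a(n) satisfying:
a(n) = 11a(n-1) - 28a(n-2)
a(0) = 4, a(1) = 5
Characteristic equation: x² - 11x + 28 = 0, which factors as (x - (4))(x - (7)) = 0.
Roots r₁ = 4, r₂ = 7 (distinct).
General solution: a(n) = A·(4)^n + B·(7)^n.
From a(0) = 4: A + B = 4.
From a(1) = 5: 4A + 7B = 5.
Solving: A = \frac{23}{3}, B = - \frac{11}{3}.
So a(n) = \frac{23 \cdot 4^{n}}{3} - \frac{11 \cdot 7^{n}}{3}.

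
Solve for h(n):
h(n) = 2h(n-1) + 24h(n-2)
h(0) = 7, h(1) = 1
Characteristic equation: x² - 2x - 24 = 0, which factors as (x - (6))(x - (-4)) = 0.
Roots r₁ = 6, r₂ = -4 (distinct).
General solution: h(n) = A·(6)^n + B·(-4)^n.
From h(0) = 7: A + B = 7.
From h(1) = 1: 6A - 4B = 1.
Solving: A = \frac{29}{10}, B = \frac{41}{10}.
So h(n) = \frac{41 \left(-4\right)^{n}}{10} + \frac{29 \cdot 6^{n}}{10}.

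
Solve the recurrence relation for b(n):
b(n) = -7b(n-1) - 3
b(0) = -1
First-order linear non-homogeneous.
Homogeneous solution: b_h(n) = A·(-7)^n.
Try constant particular solution b_p = K: K = -7K - 3 ⇒ K = - \frac{3}{8}.
General: b(n) = A·(-7)^n - \frac{3}{8}.
Apply b(0) = -1: A - \frac{3}{8} = -1 ⇒ A = - \frac{5}{8}.
So b(n) = - \frac{5 \left(-7\right)^{n}}{8} - \frac{3}{8}.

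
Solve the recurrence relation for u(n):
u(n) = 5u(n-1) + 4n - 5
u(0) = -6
First-order linear with linear forcing.
Homogeneous solution: u_h(n) = A·(5)^n.
Try particular u_p(n) = pn + q. Substituting:
  pn + q = 5(p(n-1) + q) + 4n - 5.
Matching the n-coefficient: p = 5p + 4 ⇒ p = -1.
Matching constants: q = -5p + 5q - 5 ⇒ q = 0.
General: u(n) = A·(5)^n - n + 0.
Apply u(0) = -6: A + 0 = -6 ⇒ A = -6.
So u(n) = - 6 \cdot 5^{n} - n.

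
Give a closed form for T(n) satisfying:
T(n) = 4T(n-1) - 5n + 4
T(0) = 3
First-order linear with linear forcing.
Homogeneous solution: T_h(n) = A·(4)^n.
Try particular T_p(n) = pn + q. Substituting:
  pn + q = 4(p(n-1) + q) - 5n + 4.
Matching the n-coefficient: p = 4p - 5 ⇒ p = \frac{5}{3}.
Matching constants: q = -4p + 4q + 4 ⇒ q = \frac{8}{9}.
General: T(n) = A·(4)^n + \frac{5 n}{3} + \frac{8}{9}.
Apply T(0) = 3: A + \frac{8}{9} = 3 ⇒ A = \frac{19}{9}.
So T(n) = \frac{19 \cdot 4^{n}}{9} + \frac{5 n}{3} + \frac{8}{9}.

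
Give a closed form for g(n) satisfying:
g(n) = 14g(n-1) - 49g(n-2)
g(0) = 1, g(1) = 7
Characteristic equation: x² - 14x + 49 = 0, which is (x - (7))².
Repeated root r = 7.
General solution: g(n) = (A + Bn)·(7)^n.
From g(0) = 1: A = 1.
From g(1) = 7: (A + B)·(7) = 7 ⇒ B = 0.
So g(n) = \left(1\right) \cdot (7)^n.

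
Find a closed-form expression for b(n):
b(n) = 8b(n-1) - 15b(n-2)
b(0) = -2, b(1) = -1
Characteristic equation: x² - 8x + 15 = 0, which factors as (x - (3))(x - (5)) = 0.
Roots r₁ = 3, r₂ = 5 (distinct).
General solution: b(n) = A·(3)^n + B·(5)^n.
From b(0) = -2: A + B = -2.
From b(1) = -1: 3A + 5B = -1.
Solving: A = - \frac{9}{2}, B = \frac{5}{2}.
So b(n) = - \frac{9 \cdot 3^{n}}{2} + \frac{5 \cdot 5^{n}}{2}.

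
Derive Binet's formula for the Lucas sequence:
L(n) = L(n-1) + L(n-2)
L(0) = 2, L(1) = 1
This is the Lucas sequence.
Characteristic equation: x² - x - 1 = 0; roots r₁ = \frac{1}{2} + \frac{\sqrt{5}}{2}, r₂ = \frac{1}{2} - \frac{\sqrt{5}}{2}.
General: L(n) = A·r₁^n + B·r₂^n. Solving with L(0)=2, L(1)=1 gives A = 1, B = 1.
So L(n) = 2^{- n} \left(\left(1 - \sqrt{5}\right)^{n} + \left(1 + \sqrt{5}\right)^{n}\right).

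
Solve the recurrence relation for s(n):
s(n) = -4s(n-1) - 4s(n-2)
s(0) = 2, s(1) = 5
Characteristic equation: x² + 4x + 4 = 0, which is (x - (-2))².
Repeated root r = -2.
General solution: s(n) = (A + Bn)·(-2)^n.
From s(0) = 2: A = 2.
From s(1) = 5: (A + B)·(-2) = 5 ⇒ B = - \frac{9}{2}.
So s(n) = \left(2 - \frac{9 n}{2}\right) \cdot (-2)^n.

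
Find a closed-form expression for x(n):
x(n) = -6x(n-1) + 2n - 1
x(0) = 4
First-order linear with linear forcing.
Homogeneous solution: x_h(n) = A·(-6)^n.
Try particular x_p(n) = pn + q. Substituting:
  pn + q = -6(p(n-1) + q) + 2n - 1.
Matching the n-coefficient: p = -6p + 2 ⇒ p = \frac{2}{7}.
Matching constants: q = 6p - 6q - 1 ⇒ q = \frac{5}{49}.
General: x(n) = A·(-6)^n + \frac{2 n}{7} + \frac{5}{49}.
Apply x(0) = 4: A + \frac{5}{49} = 4 ⇒ A = \frac{191}{49}.
So x(n) = \frac{191 \left(-6\right)^{n}}{49} + \frac{2 n}{7} + \frac{5}{49}.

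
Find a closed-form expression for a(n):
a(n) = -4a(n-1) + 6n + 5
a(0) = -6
First-order linear with linear forcing.
Homogeneous solution: a_h(n) = A·(-4)^n.
Try particular a_p(n) = pn + q. Substituting:
  pn + q = -4(p(n-1) + q) + 6n + 5.
Matching the n-coefficient: p = -4p + 6 ⇒ p = \frac{6}{5}.
Matching constants: q = 4p - 4q + 5 ⇒ q = \frac{49}{25}.
General: a(n) = A·(-4)^n + \frac{6 n}{5} + \frac{49}{25}.
Apply a(0) = -6: A + \frac{49}{25} = -6 ⇒ A = - \frac{199}{25}.
So a(n) = - \frac{199 \left(-4\right)^{n}}{25} + \frac{6 n}{5} + \frac{49}{25}.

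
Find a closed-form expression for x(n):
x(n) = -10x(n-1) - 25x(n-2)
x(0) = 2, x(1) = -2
Characteristic equation: x² + 10x + 25 = 0, which is (x - (-5))².
Repeated root r = -5.
General solution: x(n) = (A + Bn)·(-5)^n.
From x(0) = 2: A = 2.
From x(1) = -2: (A + B)·(-5) = -2 ⇒ B = - \frac{8}{5}.
So x(n) = \left(2 - \frac{8 n}{5}\right) \cdot (-5)^n.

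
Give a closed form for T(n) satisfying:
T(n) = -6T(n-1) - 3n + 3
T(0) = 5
First-order linear with linear forcing.
Homogeneous solution: T_h(n) = A·(-6)^n.
Try particular T_p(n) = pn + q. Substituting:
  pn + q = -6(p(n-1) + q) - 3n + 3.
Matching the n-coefficient: p = -6p - 3 ⇒ p = - \frac{3}{7}.
Matching constants: q = 6p - 6q + 3 ⇒ q = \frac{3}{49}.
General: T(n) = A·(-6)^n - \frac{3 n}{7} + \frac{3}{49}.
Apply T(0) = 5: A + \frac{3}{49} = 5 ⇒ A = \frac{242}{49}.
So T(n) = \frac{242 \left(-6\right)^{n}}{49} - \frac{3 n}{7} + \frac{3}{49}.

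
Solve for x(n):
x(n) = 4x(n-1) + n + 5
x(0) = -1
First-order linear with linear forcing.
Homogeneous solution: x_h(n) = A·(4)^n.
Try particular x_p(n) = pn + q. Substituting:
  pn + q = 4(p(n-1) + q) + n + 5.
Matching the n-coefficient: p = 4p + 1 ⇒ p = - \frac{1}{3}.
Matching constants: q = -4p + 4q + 5 ⇒ q = - \frac{19}{9}.
General: x(n) = A·(4)^n - \frac{n}{3} - \frac{19}{9}.
Apply x(0) = -1: A - \frac{19}{9} = -1 ⇒ A = \frac{10}{9}.
So x(n) = \frac{10 \cdot 4^{n}}{9} - \frac{n}{3} - \frac{19}{9}.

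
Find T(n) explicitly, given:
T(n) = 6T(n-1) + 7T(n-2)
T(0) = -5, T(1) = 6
Characteristic equation: x² - 6x - 7 = 0, which factors as (x - (7))(x - (-1)) = 0.
Roots r₁ = 7, r₂ = -1 (distinct).
General solution: T(n) = A·(7)^n + B·(-1)^n.
From T(0) = -5: A + B = -5.
From T(1) = 6: 7A - B = 6.
Solving: A = \frac{1}{8}, B = - \frac{41}{8}.
So T(n) = - \frac{41 \left(-1\right)^{n}}{8} + \frac{7^{n}}{8}.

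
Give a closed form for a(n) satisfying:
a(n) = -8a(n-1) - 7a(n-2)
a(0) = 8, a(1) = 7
Characteristic equation: x² + 8x + 7 = 0, which factors as (x - (-7))(x - (-1)) = 0.
Roots r₁ = -7, r₂ = -1 (distinct).
General solution: a(n) = A·(-7)^n + B·(-1)^n.
From a(0) = 8: A + B = 8.
From a(1) = 7: -7A - B = 7.
Solving: A = - \frac{5}{2}, B = \frac{21}{2}.
So a(n) = \frac{21 \left(-1\right)^{n}}{2} - \frac{5 \left(-7\right)^{n}}{2}.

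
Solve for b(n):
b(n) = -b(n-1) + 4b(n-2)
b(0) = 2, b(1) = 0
Characteristic equation: x² + x - 4 = 0.
Discriminant Δ = (-1)² + 4·(4) = 17.
Roots r₁,₂ = (-1 ± √17)/2, so r₁ = - \frac{1}{2} + \frac{\sqrt{17}}{2}, r₂ = - \frac{\sqrt{17}}{2} - \frac{1}{2}.
General solution: b(n) = A·r₁^n + B·r₂^n.
From the initial conditions, A + B = 2 and r₁A + r₂B = 0.
Since r₁ - r₂ = √17: A = (0 - (2)r₂)/√17 = \frac{\sqrt{17}}{17} + 1, and B = 2 - A = 1 - \frac{\sqrt{17}}{17}.
So b(n) = \left(\frac{\sqrt{17}}{17} + 1\right)\left(- \frac{1}{2} + \frac{\sqrt{17}}{2}\right)^n + \left(1 - \frac{\sqrt{17}}{17}\right)\left(- \frac{\sqrt{17}}{2} - \frac{1}{2}\right)^n.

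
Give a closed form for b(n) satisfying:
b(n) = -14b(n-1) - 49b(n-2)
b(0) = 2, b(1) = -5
Characteristic equation: x² + 14x + 49 = 0, which is (x - (-7))².
Repeated root r = -7.
General solution: b(n) = (A + Bn)·(-7)^n.
From b(0) = 2: A = 2.
From b(1) = -5: (A + B)·(-7) = -5 ⇒ B = - \frac{9}{7}.
So b(n) = \left(2 - \frac{9 n}{7}\right) \cdot (-7)^n.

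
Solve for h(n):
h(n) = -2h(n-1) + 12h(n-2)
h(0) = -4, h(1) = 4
Characteristic equation: x² + 2x - 12 = 0.
Discriminant Δ = (-2)² + 4·(12) = 52.
Roots r₁,₂ = (-2 ± √52)/2, so r₁ = -1 + \sqrt{13}, r₂ = - \sqrt{13} - 1.
General solution: h(n) = A·r₁^n + B·r₂^n.
From the initial conditions, A + B = -4 and r₁A + r₂B = 4.
Since r₁ - r₂ = √52: A = (4 - (-4)r₂)/√52 = -2, and B = -4 - A = -2.
So h(n) = \left(-2\right)\left(-1 + \sqrt{13}\right)^n + \left(-2\right)\left(- \sqrt{13} - 1\right)^n.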